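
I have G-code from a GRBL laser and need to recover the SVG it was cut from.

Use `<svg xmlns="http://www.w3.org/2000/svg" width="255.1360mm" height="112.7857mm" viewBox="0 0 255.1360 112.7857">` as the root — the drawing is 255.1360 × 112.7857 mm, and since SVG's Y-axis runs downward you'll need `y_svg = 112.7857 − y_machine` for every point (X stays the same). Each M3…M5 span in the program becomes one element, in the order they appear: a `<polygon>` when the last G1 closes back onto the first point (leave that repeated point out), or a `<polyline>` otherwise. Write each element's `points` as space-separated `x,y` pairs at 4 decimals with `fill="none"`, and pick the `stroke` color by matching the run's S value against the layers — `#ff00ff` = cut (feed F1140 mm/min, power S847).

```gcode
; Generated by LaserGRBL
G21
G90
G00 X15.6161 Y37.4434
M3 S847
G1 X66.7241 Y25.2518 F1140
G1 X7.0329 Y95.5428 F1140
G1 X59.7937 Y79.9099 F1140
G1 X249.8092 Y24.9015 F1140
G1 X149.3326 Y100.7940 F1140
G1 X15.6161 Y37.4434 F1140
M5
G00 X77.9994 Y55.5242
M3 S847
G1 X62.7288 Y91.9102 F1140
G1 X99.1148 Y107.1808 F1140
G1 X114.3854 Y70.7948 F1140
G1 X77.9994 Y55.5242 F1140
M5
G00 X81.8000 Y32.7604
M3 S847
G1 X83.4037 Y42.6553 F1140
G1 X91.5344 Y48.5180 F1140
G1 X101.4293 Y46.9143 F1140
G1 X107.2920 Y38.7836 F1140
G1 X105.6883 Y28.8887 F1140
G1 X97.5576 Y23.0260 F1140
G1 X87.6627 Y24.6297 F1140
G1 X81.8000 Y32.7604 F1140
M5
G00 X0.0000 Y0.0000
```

<svg xmlns="http://www.w3.org/2000/svg" width="255.1360mm" height="112.7857mm" viewBox="0 0 255.1360 112.7857">
  <polygon points="15.6161,75.3423 66.7241,87.5339 7.0329,17.2429 59.7937,32.8758 249.8092,87.8842 149.3326,11.9917" fill="none" stroke="#ff00ff"/>
  <polygon points="77.9994,57.2615 62.7288,20.8755 99.1148,5.6049 114.3854,41.9909" fill="none" stroke="#ff00ff"/>
  <polygon points="81.8000,80.0253 83.4037,70.1304 91.5344,64.2677 101.4293,65.8714 107.2920,74.0021 105.6883,83.8970 97.5576,89.7597 87.6627,88.1560" fill="none" stroke="#ff00ff"/>
</svg>

y_svg = 112.7857 − y_m. Every run uses S847, so all elements get stroke `#ff00ff` (cut).

[1] closed run; points: 15.6161,75.3423 66.7241,87.5339 7.0329,17.2429 59.7937,32.8758 249.8092,87.8842 149.3326,11.9917

[2] closed run; points: 77.9994,57.2615 62.7288,20.8755 99.1148,5.6049 114.3854,41.9909

[3] closed run; points: 81.8000,80.0253 83.4037,70.1304 91.5344,64.2677 101.4293,65.8714 107.2920,74.0021 105.6883,83.8970 97.5576,89.7597 87.6627,88.1560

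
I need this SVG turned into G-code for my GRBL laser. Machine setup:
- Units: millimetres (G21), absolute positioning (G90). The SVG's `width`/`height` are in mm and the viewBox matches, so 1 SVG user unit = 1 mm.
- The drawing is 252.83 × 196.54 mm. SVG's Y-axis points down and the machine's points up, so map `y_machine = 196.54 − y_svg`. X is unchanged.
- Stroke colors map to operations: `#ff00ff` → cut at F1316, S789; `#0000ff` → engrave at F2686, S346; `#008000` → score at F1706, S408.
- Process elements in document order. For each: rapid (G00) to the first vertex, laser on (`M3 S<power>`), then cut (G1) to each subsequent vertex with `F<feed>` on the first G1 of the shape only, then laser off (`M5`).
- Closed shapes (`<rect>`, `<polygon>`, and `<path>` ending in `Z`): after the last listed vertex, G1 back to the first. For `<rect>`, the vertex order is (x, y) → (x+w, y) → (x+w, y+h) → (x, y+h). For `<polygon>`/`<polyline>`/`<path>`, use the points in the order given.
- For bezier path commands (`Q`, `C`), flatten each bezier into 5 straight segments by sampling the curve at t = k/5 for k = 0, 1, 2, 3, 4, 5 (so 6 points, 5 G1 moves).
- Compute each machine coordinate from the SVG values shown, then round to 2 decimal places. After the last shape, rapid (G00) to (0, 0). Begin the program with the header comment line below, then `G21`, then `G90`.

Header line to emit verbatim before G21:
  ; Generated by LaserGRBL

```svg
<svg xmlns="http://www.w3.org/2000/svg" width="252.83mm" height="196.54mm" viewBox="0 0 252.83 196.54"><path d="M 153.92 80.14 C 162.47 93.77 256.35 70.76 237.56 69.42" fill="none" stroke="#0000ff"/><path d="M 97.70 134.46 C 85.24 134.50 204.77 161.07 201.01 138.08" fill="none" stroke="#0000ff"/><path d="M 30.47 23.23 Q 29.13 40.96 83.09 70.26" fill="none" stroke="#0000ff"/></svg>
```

; Generated by LaserGRBL
G21
G90
G00 X153.92 Y116.40
M3 S346
G1 X167.71 Y112.15 F2686
G1 X192.47 Y113.90
G1 X218.70 Y118.84
G1 X236.90 Y124.18
G1 X237.56 Y127.12
M5
G00 X97.70 Y62.08
M3 S346
G1 X104.02 Y59.48 F2686
G1 X129.77 Y54.17
G1 X162.68 Y49.79
G1 X190.51 Y50.00
G1 X201.01 Y58.46
M5
G00 X30.47 Y173.31
M3 S346
G1 X32.15 Y165.76 F2686
G1 X38.25 Y157.27
G1 X48.77 Y147.87
G1 X63.72 Y137.54
G1 X83.09 Y126.28
M5
G00 X0.00 Y0.00

1 u = 1 mm; y_m = 196.54 − y.

[1] `<path>` cubic bezier, #0000ff→engrave S346 F2686: (153.92,116.40) → (167.71,112.15) → (192.47,113.90) → (218.70,118.84) → (236.90,124.18) → (237.56,127.12)

[2] `<path>` cubic bezier, #0000ff→engrave S346 F2686: (97.70,62.08) → (104.02,59.48) → (129.77,54.17) → (162.68,49.79) → (190.51,50.00) → (201.01,58.46)

[3] `<path>` quadratic bezier, #0000ff→engrave S346 F2686: (30.47,173.31) → (32.15,165.76) → (38.25,157.27) → (48.77,147.87) → (63.72,137.54) → (83.09,126.28)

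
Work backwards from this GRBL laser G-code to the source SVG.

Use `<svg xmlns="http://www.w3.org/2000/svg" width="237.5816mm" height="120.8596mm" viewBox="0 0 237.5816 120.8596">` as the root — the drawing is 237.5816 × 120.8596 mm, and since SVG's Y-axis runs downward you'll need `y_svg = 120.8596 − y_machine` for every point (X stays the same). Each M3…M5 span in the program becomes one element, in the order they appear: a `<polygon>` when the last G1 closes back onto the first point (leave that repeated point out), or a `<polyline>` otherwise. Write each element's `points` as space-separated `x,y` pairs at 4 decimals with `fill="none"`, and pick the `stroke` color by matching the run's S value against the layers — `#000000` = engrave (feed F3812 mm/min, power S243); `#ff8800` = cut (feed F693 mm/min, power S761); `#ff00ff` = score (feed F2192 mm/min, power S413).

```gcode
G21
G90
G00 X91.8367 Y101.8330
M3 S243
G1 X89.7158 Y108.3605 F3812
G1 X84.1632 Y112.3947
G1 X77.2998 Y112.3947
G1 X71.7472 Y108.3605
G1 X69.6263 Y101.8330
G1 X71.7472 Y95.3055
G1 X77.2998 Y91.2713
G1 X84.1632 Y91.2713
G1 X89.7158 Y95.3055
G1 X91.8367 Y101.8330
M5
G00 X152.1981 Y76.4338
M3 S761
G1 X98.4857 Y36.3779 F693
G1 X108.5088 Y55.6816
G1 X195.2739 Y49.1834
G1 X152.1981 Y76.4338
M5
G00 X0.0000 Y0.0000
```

Each laser-on run becomes one SVG element. Flip Y back into SVG space with y_svg = 120.8596 − y_machine.

Run 1: S243 ⇒ engrave layer `#000000`. The run returns to its start, so emit a `<polygon>` with points (Y-flipped): 91.8367,19.0266 89.7158,12.4991 84.1632,8.4649 77.2998,8.4649 71.7472,12.4991 69.6263,19.0266 71.7472,25.5541 77.2998,29.5883 84.1632,29.5883 89.7158,25.5541.

Run 2: power S761 maps to stroke `#ff8800` (cut). The run returns to its start, so emit a `<polygon>` with points (Y-flipped): 152.1981,44.4258 98.4857,84.4817 108.5088,65.1780 195.2739,71.6762.

<svg xmlns="http://www.w3.org/2000/svg" width="237.5816mm" height="120.8596mm" viewBox="0 0 237.5816 120.8596">
  <polygon points="91.8367,19.0266 89.7158,12.4991 84.1632,8.4649 77.2998,8.4649 71.7472,12.4991 69.6263,19.0266 71.7472,25.5541 77.2998,29.5883 84.1632,29.5883 89.7158,25.5541" fill="none" stroke="#000000"/>
  <polygon points="152.1981,44.4258 98.4857,84.4817 108.5088,65.1780 195.2739,71.6762" fill="none" stroke="#ff8800"/>
</svg>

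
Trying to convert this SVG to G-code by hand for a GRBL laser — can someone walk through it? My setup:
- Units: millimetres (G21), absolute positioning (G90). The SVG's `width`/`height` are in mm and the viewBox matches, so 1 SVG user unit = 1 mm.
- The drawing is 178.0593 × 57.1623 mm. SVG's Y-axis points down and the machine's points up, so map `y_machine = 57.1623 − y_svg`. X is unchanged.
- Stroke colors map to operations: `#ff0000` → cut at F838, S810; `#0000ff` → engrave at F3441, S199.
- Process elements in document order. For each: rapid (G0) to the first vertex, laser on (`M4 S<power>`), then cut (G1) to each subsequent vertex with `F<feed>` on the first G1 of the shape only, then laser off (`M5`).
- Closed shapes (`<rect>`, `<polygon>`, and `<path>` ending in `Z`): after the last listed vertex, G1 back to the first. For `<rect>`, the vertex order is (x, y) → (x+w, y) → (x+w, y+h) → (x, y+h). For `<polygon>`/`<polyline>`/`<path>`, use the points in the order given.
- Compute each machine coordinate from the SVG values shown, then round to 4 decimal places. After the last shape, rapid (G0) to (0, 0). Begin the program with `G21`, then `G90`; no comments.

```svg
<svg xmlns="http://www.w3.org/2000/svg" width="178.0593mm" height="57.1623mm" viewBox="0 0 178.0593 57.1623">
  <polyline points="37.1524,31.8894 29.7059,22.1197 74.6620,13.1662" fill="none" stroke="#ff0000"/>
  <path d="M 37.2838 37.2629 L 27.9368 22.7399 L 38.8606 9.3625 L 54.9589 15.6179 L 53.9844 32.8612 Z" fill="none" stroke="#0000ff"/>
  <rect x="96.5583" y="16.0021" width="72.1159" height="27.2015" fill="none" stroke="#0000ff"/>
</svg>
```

1 u = 1 mm; y_m = 57.1623 − y.

[1] `<polyline>` open polyline, #ff0000→cut S810 F838: (37.1524,25.2729) → (29.7059,35.0426) → (74.6620,43.9961)

[2] `<path>` regular polygon, #0000ff→engrave S199 F3441: (37.2838,19.8994) → (27.9368,34.4224) → (38.8606,47.7998) → (54.9589,41.5444) → (53.9844,24.3011) → (37.2838,19.8994) (closed)

[3] `<rect>` rectangle, #0000ff→engrave S199 F3441: (96.5583,41.1602) → (168.6742,41.1602) → (168.6742,13.9587) → (96.5583,13.9587) → (96.5583,41.1602) (closed)

G21
G90
G0 X37.1524 Y25.2729
M4 S810
G1 X29.7059 Y35.0426 F838
G1 X74.6620 Y43.9961
M5
G0 X37.2838 Y19.8994
M4 S199
G1 X27.9368 Y34.4224 F3441
G1 X38.8606 Y47.7998
G1 X54.9589 Y41.5444
G1 X53.9844 Y24.3011
G1 X37.2838 Y19.8994
M5
G0 X96.5583 Y41.1602
M4 S199
G1 X168.6742 Y41.1602 F3441
G1 X168.6742 Y13.9587
G1 X96.5583 Y13.9587
G1 X96.5583 Y41.1602
M5
G0 X0.0000 Y0.0000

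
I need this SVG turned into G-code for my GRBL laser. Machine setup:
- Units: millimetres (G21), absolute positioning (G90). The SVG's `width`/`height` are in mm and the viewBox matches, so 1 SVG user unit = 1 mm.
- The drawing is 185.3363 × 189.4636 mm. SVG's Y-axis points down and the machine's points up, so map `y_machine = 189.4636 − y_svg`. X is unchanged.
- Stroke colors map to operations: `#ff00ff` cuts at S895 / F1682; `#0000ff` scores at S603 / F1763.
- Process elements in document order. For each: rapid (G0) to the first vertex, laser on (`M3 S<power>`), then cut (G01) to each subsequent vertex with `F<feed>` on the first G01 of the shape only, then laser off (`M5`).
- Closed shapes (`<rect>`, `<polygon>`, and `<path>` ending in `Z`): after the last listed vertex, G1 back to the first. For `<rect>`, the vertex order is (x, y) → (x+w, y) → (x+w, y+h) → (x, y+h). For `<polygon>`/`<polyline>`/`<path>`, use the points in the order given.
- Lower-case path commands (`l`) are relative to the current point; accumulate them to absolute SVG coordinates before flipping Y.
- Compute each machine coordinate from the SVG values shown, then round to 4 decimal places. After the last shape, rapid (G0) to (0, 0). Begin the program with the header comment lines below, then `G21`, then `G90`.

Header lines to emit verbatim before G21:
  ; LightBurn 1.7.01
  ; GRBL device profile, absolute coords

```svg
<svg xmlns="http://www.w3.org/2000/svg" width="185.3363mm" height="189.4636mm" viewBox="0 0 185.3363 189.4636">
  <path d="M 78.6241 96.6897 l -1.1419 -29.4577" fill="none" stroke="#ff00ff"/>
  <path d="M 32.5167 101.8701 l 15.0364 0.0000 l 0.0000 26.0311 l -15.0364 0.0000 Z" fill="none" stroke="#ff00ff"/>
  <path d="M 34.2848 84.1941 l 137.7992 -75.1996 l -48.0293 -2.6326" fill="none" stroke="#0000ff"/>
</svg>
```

; LightBurn 1.7.01
; GRBL device profile, absolute coords
G21
G90
G0 X78.6241 Y92.7739
M3 S895
G01 X77.4822 Y122.2316 F1682
M5
G0 X32.5167 Y87.5935
M3 S895
G01 X47.5531 Y87.5935 F1682
G01 X47.5531 Y61.5624
G01 X32.5167 Y61.5624
G01 X32.5167 Y87.5935
M5
G0 X34.2848 Y105.2695
M3 S603
G01 X172.0840 Y180.4691 F1763
G01 X124.0547 Y183.1017
M5
G0 X0.0000 Y0.0000

viewBox `0 0 185.3363 189.4636` with mm width/height → 1 unit = 1 mm. Flip: y_m = 189.4636 − y_svg.

**Shape 1** — `<path>` line segment, stroke `#ff00ff` → cut (S895, F1682). Machine vertices: (78.6241,92.7739) → (77.4822,122.2316). Open path.

**Shape 2** — `<path>` rectangle, stroke `#ff00ff` → cut (S895, F1682). Machine vertices: (32.5167,87.5935) → (47.5531,87.5935) → (47.5531,61.5624) → (32.5167,61.5624) → (32.5167,87.5935). Closed: final G1 returns to the first vertex.

**Shape 3** — `<path>` open polyline, stroke `#0000ff` → score (S603, F1763). Machine vertices: (34.2848,105.2695) → (172.0840,180.4691) → (124.0547,183.1017). Open path.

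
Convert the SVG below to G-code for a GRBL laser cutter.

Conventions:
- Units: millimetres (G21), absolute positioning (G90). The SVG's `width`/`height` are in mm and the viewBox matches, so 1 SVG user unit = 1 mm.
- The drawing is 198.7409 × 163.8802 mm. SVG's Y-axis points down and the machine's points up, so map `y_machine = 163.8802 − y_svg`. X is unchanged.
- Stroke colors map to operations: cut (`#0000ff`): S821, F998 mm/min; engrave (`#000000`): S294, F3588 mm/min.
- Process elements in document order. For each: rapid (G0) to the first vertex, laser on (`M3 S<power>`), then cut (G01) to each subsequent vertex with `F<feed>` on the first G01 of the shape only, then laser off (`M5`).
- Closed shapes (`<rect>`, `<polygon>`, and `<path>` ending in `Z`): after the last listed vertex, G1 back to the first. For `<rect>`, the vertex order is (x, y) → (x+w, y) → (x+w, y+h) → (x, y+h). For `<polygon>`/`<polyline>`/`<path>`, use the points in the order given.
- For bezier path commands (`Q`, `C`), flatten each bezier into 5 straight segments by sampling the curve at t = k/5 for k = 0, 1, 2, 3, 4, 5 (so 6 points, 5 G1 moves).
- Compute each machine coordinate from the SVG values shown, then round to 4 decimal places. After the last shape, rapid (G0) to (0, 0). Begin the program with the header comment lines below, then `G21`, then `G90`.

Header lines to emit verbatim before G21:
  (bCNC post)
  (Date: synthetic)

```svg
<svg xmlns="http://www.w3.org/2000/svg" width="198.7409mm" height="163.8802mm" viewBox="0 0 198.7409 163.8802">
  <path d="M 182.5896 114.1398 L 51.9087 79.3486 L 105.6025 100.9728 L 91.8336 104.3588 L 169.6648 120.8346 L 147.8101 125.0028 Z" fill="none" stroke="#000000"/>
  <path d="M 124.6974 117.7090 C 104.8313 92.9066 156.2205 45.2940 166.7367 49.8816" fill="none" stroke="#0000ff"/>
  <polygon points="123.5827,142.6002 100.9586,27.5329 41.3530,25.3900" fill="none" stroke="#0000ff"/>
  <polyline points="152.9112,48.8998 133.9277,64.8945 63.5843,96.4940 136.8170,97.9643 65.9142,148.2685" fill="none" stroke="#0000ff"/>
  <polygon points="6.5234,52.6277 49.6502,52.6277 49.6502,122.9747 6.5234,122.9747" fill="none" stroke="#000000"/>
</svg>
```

(bCNC post)
(Date: synthetic)
G21
G90
G0 X182.5896 Y49.7404
M3 S294
G01 X51.9087 Y84.5316 F3588
G01 X105.6025 Y62.9074
G01 X91.8336 Y59.5214
G01 X169.6648 Y43.0456
G01 X147.8101 Y38.8774
G01 X182.5896 Y49.7404
M5
G0 X124.6974 Y46.1712
M3 S821
G01 X120.4313 Y63.1898 F998
G01 X127.8844 Y82.0823
G01 X141.6744 Y99.2483
G01 X156.4192 Y111.0872
G01 X166.7367 Y113.9986
M5
G0 X123.5827 Y21.2800
M3 S821
G01 X100.9586 Y136.3473 F998
G01 X41.3530 Y138.4902
G01 X123.5827 Y21.2800
M5
G0 X152.9112 Y114.9804
M3 S821
G01 X133.9277 Y98.9857 F998
G01 X63.5843 Y67.3862
G01 X136.8170 Y65.9159
G01 X65.9142 Y15.6117
M5
G0 X6.5234 Y111.2525
M3 S294
G01 X49.6502 Y111.2525 F3588
G01 X49.6502 Y40.9055
G01 X6.5234 Y40.9055
G01 X6.5234 Y111.2525
M5
G0 X0.0000 Y0.0000

viewBox `0 0 198.7409 163.8802` with mm width/height → 1 unit = 1 mm. Flip: y_m = 163.8802 − y_svg.

**Shape 1** — `<path>` closed polygon, stroke `#000000` → engrave (S294, F3588). Machine vertices: (182.5896,49.7404) → (51.9087,84.5316) → (105.6025,62.9074) → (91.8336,59.5214) → (169.6648,43.0456) → (147.8101,38.8774) → (182.5896,49.7404). Closed: final G1 returns to the first vertex.

**Shape 2** — `<path>` cubic bezier, stroke `#0000ff` → cut (S821, F998). Control points (SVG): P0=(124.6974,117.7090), P1=(104.8313,92.9066), P2=(156.2205,45.2940), P3=(166.7367,49.8816); sampled at t=k/5. Machine vertices: (124.6974,46.1712) → (120.4313,63.1898) → (127.8844,82.0823) → (141.6744,99.2483) → (156.4192,111.0872) → (166.7367,113.9986). Open path.

**Shape 3** — `<polygon>` closed polygon, stroke `#0000ff` → cut (S821, F998). Machine vertices: (123.5827,21.2800) → (100.9586,136.3473) → (41.3530,138.4902) → (123.5827,21.2800). Closed: final G1 returns to the first vertex.

**Shape 4** — `<polyline>` open polyline, stroke `#0000ff` → cut (S821, F998). Machine vertices: (152.9112,114.9804) → (133.9277,98.9857) → (63.5843,67.3862) → (136.8170,65.9159) → (65.9142,15.6117). Open path.

**Shape 5** — `<polygon>` rectangle, stroke `#000000` → engrave (S294, F3588). Machine vertices: (6.5234,111.2525) → (49.6502,111.2525) → (49.6502,40.9055) → (6.5234,40.9055) → (6.5234,111.2525). Closed: final G1 returns to the first vertex.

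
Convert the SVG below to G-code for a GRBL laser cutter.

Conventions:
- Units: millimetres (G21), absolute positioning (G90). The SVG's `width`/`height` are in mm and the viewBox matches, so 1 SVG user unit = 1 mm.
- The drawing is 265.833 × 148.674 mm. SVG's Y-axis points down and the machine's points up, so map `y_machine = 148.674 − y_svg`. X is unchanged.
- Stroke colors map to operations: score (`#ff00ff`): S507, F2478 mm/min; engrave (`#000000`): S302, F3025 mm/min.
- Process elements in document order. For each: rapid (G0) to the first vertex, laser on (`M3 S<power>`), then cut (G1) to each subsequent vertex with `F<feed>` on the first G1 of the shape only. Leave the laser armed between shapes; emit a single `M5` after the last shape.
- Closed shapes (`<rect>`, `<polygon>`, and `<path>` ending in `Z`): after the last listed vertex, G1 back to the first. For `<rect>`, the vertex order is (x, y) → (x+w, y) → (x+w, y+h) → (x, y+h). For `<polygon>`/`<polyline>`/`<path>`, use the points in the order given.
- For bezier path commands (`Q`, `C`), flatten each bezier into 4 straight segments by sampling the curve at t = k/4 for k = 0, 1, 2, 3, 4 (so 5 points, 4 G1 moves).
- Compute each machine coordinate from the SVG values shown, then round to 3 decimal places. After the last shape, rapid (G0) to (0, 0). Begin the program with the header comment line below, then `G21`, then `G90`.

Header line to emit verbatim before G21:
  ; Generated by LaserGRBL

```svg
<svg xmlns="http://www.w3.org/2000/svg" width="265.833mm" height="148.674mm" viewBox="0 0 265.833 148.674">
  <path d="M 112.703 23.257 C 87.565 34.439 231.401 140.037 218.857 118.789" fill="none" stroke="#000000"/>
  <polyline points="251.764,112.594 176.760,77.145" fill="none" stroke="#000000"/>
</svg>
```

1 u = 1 mm; y_m = 148.674 − y.

[1] `<path>` cubic bezier, #000000→engrave S302 F3025: (112.703,125.417) → (120.448,102.785) → (161.057,65.490) → (204.027,34.275) → (218.857,29.885)

[2] `<polyline>` line segment, #000000→engrave S302 F3025: (251.764,36.080) → (176.760,71.529)

; Generated by LaserGRBL
G21
G90
G0 X112.703 Y125.417
M3 S302
G1 X120.448 Y102.785 F3025
G1 X161.057 Y65.490
G1 X204.027 Y34.275
G1 X218.857 Y29.885
G0 X251.764 Y36.080
M3 S302
G1 X176.760 Y71.529 F3025
M5
G0 X0.000 Y0.000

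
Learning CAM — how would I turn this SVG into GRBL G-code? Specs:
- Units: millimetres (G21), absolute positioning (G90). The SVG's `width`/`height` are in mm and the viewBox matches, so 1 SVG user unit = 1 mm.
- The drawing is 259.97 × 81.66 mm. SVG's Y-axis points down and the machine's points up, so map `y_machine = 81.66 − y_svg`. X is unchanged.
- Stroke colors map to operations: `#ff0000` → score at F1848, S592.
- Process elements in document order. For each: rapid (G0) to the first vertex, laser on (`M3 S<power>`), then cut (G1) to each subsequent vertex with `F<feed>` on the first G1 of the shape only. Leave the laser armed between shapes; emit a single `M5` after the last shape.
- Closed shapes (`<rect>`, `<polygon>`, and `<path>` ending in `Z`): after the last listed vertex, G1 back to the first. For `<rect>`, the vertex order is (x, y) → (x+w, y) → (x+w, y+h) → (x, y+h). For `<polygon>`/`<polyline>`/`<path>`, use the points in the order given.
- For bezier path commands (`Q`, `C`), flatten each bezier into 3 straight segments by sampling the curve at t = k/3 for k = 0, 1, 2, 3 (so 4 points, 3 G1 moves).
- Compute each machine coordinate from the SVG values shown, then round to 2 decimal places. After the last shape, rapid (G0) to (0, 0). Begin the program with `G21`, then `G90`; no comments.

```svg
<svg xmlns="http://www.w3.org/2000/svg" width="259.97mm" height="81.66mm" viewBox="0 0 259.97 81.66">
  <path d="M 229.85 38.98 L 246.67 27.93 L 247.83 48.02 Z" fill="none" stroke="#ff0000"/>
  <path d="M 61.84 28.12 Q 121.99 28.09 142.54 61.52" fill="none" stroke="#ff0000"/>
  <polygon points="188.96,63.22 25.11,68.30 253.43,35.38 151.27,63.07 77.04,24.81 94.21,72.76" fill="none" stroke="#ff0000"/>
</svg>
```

G21
G90
G0 X229.85 Y42.68
M3 S592
G1 X246.67 Y53.73 F1848
G1 X247.83 Y33.64
G1 X229.85 Y42.68
G0 X61.84 Y53.54
M3 S592
G1 X97.54 Y49.84 F1848
G1 X124.44 Y38.71
G1 X142.54 Y20.14
G0 X188.96 Y18.44
M3 S592
G1 X25.11 Y13.36 F1848
G1 X253.43 Y46.28
G1 X151.27 Y18.59
G1 X77.04 Y56.85
G1 X94.21 Y8.90
G1 X188.96 Y18.44
M5
G0 X0.00 Y0.00

viewBox `0 0 259.97 81.66` with mm width/height → 1 unit = 1 mm. Flip: y_m = 81.66 − y_svg.

**Shape 1** — `<path>` regular polygon, stroke `#ff0000` → score (S592, F1848). Machine vertices: (229.85,42.68) → (246.67,53.73) → (247.83,33.64) → (229.85,42.68). Closed: final G1 returns to the first vertex.

**Shape 2** — `<path>` quadratic bezier, stroke `#ff0000` → score (S592, F1848). Control points (SVG): P0=(61.84,28.12), P1=(121.99,28.09), P2=(142.54,61.52); sampled at t=k/3. Machine vertices: (61.84,53.54) → (97.54,49.84) → (124.44,38.71) → (142.54,20.14). Open path.

**Shape 3** — `<polygon>` closed polygon, stroke `#ff0000` → score (S592, F1848). Machine vertices: (188.96,18.44) → (25.11,13.36) → (253.43,46.28) → (151.27,18.59) → (77.04,56.85) → (94.21,8.90) → (188.96,18.44). Closed: final G1 returns to the first vertex.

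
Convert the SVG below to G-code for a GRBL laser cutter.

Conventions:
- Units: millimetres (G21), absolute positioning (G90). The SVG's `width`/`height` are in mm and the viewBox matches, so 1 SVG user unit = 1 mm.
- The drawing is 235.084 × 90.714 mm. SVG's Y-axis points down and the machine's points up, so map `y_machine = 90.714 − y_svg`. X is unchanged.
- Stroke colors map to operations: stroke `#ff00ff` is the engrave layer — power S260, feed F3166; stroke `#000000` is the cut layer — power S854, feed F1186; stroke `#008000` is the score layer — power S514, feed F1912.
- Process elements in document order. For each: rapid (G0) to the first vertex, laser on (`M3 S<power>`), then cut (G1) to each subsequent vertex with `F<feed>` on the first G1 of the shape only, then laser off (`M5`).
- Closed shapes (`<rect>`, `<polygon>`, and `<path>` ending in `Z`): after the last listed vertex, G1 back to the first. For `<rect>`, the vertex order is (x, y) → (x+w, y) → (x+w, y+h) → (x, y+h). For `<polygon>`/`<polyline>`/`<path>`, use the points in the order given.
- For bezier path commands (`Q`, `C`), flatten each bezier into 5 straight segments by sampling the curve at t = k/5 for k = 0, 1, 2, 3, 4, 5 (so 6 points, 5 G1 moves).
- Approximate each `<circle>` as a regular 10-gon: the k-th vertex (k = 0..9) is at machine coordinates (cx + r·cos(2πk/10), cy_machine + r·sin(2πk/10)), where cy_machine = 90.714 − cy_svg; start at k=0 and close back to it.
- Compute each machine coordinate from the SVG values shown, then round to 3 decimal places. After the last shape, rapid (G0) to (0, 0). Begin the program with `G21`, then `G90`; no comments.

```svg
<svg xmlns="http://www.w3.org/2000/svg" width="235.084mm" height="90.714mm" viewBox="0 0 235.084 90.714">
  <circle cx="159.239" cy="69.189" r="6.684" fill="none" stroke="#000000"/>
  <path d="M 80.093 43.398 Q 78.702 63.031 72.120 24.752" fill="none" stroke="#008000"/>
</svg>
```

G21
G90
G0 X165.923 Y21.525
M3 S854
G1 X164.646 Y25.454 F1186
G1 X161.304 Y27.882
G1 X157.174 Y27.882
G1 X153.832 Y25.454
G1 X152.555 Y21.525
G1 X153.832 Y17.596
G1 X157.174 Y15.168
G1 X161.304 Y15.168
G1 X164.646 Y17.596
G1 X165.923 Y21.525
M5
G0 X80.093 Y47.316
M3 S514
G1 X79.329 Y41.779 F1912
G1 X78.150 Y40.876
G1 X76.555 Y44.605
G1 X74.545 Y52.967
G1 X72.120 Y65.962
M5
G0 X0.000 Y0.000

viewBox `0 0 235.084 90.714` with mm width/height → 1 unit = 1 mm. Flip: y_m = 90.714 − y_svg.

**Shape 1** — `<circle>` circle, stroke `#000000` → cut (S854, F1186). Machine vertices: (165.923,21.525) → (164.646,25.454) → (161.304,27.882) → (157.174,27.882) → (153.832,25.454) → (152.555,21.525) → (153.832,17.596) → (157.174,15.168) → (161.304,15.168) → (164.646,17.596) → (165.923,21.525). Closed: final G1 returns to the first vertex.

**Shape 2** — `<path>` quadratic bezier, stroke `#008000` → score (S514, F1912). Control points (SVG): P0=(80.093,43.398), P1=(78.702,63.031), P2=(72.120,24.752); sampled at t=k/5. Machine vertices: (80.093,47.316) → (79.329,41.779) → (78.150,40.876) → (76.555,44.605) → (74.545,52.967) → (72.120,65.962). Open path.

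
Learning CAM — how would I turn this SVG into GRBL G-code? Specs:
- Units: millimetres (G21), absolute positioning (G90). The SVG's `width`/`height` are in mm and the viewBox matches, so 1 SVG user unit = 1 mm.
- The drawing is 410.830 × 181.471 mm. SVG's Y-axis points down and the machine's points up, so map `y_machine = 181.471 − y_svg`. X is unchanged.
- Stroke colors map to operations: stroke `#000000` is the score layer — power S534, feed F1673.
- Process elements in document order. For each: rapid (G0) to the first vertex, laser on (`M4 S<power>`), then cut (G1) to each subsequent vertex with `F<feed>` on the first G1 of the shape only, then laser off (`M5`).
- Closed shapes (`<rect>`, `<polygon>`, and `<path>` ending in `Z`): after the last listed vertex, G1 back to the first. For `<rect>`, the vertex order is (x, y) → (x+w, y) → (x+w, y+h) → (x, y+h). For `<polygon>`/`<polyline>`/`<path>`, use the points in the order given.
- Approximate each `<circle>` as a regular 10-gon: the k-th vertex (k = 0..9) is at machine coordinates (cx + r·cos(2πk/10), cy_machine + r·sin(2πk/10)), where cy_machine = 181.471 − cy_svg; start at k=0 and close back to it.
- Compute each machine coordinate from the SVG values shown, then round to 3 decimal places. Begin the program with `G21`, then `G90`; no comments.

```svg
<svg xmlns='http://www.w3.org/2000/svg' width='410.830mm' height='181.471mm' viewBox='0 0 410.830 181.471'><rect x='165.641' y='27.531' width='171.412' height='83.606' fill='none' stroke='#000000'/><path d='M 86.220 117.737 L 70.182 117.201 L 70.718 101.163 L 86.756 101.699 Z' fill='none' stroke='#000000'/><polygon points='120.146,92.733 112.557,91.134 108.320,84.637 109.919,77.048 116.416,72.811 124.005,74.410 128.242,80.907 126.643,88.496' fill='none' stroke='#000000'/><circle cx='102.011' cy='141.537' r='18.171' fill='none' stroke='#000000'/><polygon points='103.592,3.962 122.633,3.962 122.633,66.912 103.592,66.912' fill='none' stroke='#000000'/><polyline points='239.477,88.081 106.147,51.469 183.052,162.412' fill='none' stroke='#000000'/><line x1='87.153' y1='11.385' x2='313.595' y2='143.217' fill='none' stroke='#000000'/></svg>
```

G21
G90
G0 X165.641 Y153.940
M4 S534
G1 X337.053 Y153.940 F1673
G1 X337.053 Y70.334
G1 X165.641 Y70.334
G1 X165.641 Y153.940
M5
G0 X86.220 Y63.734
M4 S534
G1 X70.182 Y64.270 F1673
G1 X70.718 Y80.308
G1 X86.756 Y79.772
G1 X86.220 Y63.734
M5
G0 X120.146 Y88.738
M4 S534
G1 X112.557 Y90.337 F1673
G1 X108.320 Y96.834
G1 X109.919 Y104.423
G1 X116.416 Y108.660
G1 X124.005 Y107.061
G1 X128.242 Y100.564
G1 X126.643 Y92.975
G1 X120.146 Y88.738
M5
G0 X120.182 Y39.934
M4 S534
G1 X116.712 Y50.615 F1673
G1 X107.626 Y57.216
G1 X96.396 Y57.216
G1 X87.310 Y50.615
G1 X83.840 Y39.934
G1 X87.310 Y29.253
G1 X96.396 Y22.652
G1 X107.626 Y22.652
G1 X116.712 Y29.253
G1 X120.182 Y39.934
M5
G0 X103.592 Y177.509
M4 S534
G1 X122.633 Y177.509 F1673
G1 X122.633 Y114.559
G1 X103.592 Y114.559
G1 X103.592 Y177.509
M5
G0 X239.477 Y93.390
M4 S534
G1 X106.147 Y130.002 F1673
G1 X183.052 Y19.059
M5
G0 X87.153 Y170.086
M4 S534
G1 X313.595 Y38.254 F1673
M5

1 u = 1 mm; y_m = 181.471 − y.

[1] `<rect>` rectangle, #000000→score S534 F1673: (165.641,153.940) → (337.053,153.940) → (337.053,70.334) → (165.641,70.334) → (165.641,153.940) (closed)

[2] `<path>` regular polygon, #000000→score S534 F1673: (86.220,63.734) → (70.182,64.270) → (70.718,80.308) → (86.756,79.772) → (86.220,63.734) (closed)

[3] `<polygon>` regular polygon, #000000→score S534 F1673: (120.146,88.738) → (112.557,90.337) → (108.320,96.834) → (109.919,104.423) → (116.416,108.660) → (124.005,107.061) → (128.242,100.564) → (126.643,92.975) → (120.146,88.738) (closed)

[4] `<circle>` circle, #000000→score S534 F1673: (120.182,39.934) → (116.712,50.615) → (107.626,57.216) → (96.396,57.216) → (87.310,50.615) → (83.840,39.934) → (87.310,29.253) → (96.396,22.652) → (107.626,22.652) → (116.712,29.253) → (120.182,39.934) (closed)

[5] `<polygon>` rectangle, #000000→score S534 F1673: (103.592,177.509) → (122.633,177.509) → (122.633,114.559) → (103.592,114.559) → (103.592,177.509) (closed)

[6] `<polyline>` open polyline, #000000→score S534 F1673: (239.477,93.390) → (106.147,130.002) → (183.052,19.059)

[7] `<line>` line segment, #000000→score S534 F1673: (87.153,170.086) → (313.595,38.254)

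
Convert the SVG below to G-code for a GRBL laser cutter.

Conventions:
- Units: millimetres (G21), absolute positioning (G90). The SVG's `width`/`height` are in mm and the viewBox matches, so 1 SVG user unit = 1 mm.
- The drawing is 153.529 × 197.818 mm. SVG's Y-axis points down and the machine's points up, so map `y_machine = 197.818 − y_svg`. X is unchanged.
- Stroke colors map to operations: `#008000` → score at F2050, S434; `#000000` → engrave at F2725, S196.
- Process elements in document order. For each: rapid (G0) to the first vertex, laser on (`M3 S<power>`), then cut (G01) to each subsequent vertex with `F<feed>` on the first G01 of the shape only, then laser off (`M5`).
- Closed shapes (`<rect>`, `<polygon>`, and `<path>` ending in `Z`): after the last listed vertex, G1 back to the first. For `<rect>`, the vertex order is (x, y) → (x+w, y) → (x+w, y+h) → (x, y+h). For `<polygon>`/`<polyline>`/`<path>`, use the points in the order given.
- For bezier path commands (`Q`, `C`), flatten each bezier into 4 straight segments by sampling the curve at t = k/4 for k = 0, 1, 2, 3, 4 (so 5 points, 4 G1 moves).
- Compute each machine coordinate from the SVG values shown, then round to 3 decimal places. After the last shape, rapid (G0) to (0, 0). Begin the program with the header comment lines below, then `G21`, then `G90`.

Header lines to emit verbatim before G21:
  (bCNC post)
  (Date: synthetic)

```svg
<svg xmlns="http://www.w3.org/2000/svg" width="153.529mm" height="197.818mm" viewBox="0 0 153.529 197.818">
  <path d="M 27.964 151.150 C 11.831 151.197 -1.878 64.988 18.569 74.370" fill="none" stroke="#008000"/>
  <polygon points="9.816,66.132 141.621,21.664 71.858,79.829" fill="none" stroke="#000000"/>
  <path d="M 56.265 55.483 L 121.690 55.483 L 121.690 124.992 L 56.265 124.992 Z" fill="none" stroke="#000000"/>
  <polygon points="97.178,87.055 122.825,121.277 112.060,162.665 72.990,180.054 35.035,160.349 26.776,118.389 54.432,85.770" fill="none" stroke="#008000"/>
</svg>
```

1 u = 1 mm; y_m = 197.818 − y.

[1] `<path>` cubic bezier, #008000→score S434 F2050: (27.964,46.668) → (16.815,59.964) → (9.549,88.559) → (9.142,115.403) → (18.569,123.448)

[2] `<polygon>` closed polygon, #000000→engrave S196 F2725: (9.816,131.686) → (141.621,176.154) → (71.858,117.989) → (9.816,131.686) (closed)

[3] `<path>` rectangle, #000000→engrave S196 F2725: (56.265,142.335) → (121.690,142.335) → (121.690,72.826) → (56.265,72.826) → (56.265,142.335) (closed)

[4] `<polygon>` regular polygon, #008000→score S434 F2050: (97.178,110.763) → (122.825,76.541) → (112.060,35.153) → (72.990,17.764) → (35.035,37.469) → (26.776,79.429) → (54.432,112.048) → (97.178,110.763) (closed)

(bCNC post)
(Date: synthetic)
G21
G90
G0 X27.964 Y46.668
M3 S434
G01 X16.815 Y59.964 F2050
G01 X9.549 Y88.559
G01 X9.142 Y115.403
G01 X18.569 Y123.448
M5
G0 X9.816 Y131.686
M3 S196
G01 X141.621 Y176.154 F2725
G01 X71.858 Y117.989
G01 X9.816 Y131.686
M5
G0 X56.265 Y142.335
M3 S196
G01 X121.690 Y142.335 F2725
G01 X121.690 Y72.826
G01 X56.265 Y72.826
G01 X56.265 Y142.335
M5
G0 X97.178 Y110.763
M3 S434
G01 X122.825 Y76.541 F2050
G01 X112.060 Y35.153
G01 X72.990 Y17.764
G01 X35.035 Y37.469
G01 X26.776 Y79.429
G01 X54.432 Y112.048
G01 X97.178 Y110.763
M5
G0 X0.000 Y0.000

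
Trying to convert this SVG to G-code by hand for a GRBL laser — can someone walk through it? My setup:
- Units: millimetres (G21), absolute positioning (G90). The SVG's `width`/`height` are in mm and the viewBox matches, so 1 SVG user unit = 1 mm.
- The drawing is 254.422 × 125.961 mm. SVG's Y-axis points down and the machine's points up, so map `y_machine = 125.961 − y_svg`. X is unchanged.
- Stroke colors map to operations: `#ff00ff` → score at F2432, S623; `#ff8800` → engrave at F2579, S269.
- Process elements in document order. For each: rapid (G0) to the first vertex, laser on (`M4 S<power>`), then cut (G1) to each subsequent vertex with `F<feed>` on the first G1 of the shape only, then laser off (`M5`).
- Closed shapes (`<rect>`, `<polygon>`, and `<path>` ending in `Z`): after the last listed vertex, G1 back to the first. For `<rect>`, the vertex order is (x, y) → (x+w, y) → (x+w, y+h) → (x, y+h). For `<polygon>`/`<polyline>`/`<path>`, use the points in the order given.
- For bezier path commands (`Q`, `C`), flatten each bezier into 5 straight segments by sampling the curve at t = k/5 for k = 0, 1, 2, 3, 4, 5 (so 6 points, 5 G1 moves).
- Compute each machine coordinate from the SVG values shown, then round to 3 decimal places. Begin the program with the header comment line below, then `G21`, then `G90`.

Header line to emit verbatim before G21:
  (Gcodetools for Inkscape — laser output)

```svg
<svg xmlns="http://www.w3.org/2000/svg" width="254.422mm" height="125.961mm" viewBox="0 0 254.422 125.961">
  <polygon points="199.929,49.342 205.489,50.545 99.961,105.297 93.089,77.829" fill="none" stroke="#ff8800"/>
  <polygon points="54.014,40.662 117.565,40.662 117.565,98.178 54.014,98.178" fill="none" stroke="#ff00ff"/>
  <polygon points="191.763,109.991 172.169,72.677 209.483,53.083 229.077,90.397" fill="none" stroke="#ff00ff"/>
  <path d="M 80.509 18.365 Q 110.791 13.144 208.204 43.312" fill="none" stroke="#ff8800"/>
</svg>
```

(Gcodetools for Inkscape — laser output)
G21
G90
G0 X199.929 Y76.619
M4 S269
G1 X205.489 Y75.416 F2579
G1 X99.961 Y20.664
G1 X93.089 Y48.132
G1 X199.929 Y76.619
M5
G0 X54.014 Y85.299
M4 S623
G1 X117.565 Y85.299 F2432
G1 X117.565 Y27.783
G1 X54.014 Y27.783
G1 X54.014 Y85.299
M5
G0 X191.763 Y15.970
M4 S623
G1 X172.169 Y53.284 F2432
G1 X209.483 Y72.878
G1 X229.077 Y35.564
G1 X191.763 Y15.970
M5
G0 X80.509 Y107.596
M4 S269
G1 X95.307 Y108.269 F2579
G1 X115.476 Y106.111
G1 X141.015 Y101.121
G1 X171.924 Y93.301
G1 X208.204 Y82.649
M5

1 u = 1 mm; y_m = 125.961 − y.

[1] `<polygon>` closed polygon, #ff8800→engrave S269 F2579: (199.929,76.619) → (205.489,75.416) → (99.961,20.664) → (93.089,48.132) → (199.929,76.619) (closed)

[2] `<polygon>` rectangle, #ff00ff→score S623 F2432: (54.014,85.299) → (117.565,85.299) → (117.565,27.783) → (54.014,27.783) → (54.014,85.299) (closed)

[3] `<polygon>` regular polygon, #ff00ff→score S623 F2432: (191.763,15.970) → (172.169,53.284) → (209.483,72.878) → (229.077,35.564) → (191.763,15.970) (closed)

[4] `<path>` quadratic bezier, #ff8800→engrave S269 F2579: (80.509,107.596) → (95.307,108.269) → (115.476,106.111) → (141.015,101.121) → (171.924,93.301) → (208.204,82.649)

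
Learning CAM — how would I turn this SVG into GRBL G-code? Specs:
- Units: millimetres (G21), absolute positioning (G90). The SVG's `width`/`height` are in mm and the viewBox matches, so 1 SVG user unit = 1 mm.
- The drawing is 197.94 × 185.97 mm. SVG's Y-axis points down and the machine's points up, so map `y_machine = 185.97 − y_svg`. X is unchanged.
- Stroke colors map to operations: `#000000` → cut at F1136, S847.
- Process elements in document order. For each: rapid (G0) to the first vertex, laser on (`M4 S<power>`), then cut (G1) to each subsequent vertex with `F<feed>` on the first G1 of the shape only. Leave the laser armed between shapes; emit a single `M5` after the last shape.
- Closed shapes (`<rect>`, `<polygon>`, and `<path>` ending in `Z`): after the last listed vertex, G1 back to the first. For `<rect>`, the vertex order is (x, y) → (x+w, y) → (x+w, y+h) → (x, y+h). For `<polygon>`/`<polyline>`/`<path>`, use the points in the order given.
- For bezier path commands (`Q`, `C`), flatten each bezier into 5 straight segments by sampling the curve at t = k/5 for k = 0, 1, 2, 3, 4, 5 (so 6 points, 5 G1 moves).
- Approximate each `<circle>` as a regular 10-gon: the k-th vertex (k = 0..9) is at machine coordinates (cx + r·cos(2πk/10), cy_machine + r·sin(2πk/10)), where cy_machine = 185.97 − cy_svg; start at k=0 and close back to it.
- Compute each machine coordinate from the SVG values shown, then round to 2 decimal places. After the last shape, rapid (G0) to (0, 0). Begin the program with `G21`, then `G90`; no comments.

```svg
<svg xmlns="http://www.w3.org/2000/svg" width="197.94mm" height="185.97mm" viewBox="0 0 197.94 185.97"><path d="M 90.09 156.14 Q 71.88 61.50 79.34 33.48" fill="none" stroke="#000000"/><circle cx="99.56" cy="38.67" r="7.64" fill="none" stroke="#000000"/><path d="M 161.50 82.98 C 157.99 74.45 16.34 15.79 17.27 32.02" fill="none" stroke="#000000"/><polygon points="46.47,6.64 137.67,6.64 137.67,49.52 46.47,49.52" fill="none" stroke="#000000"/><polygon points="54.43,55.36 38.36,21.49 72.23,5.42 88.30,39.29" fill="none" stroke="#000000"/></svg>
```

G21
G90
G0 X90.09 Y29.83
M4 S847
G1 X83.83 Y65.02 F1136
G1 X79.63 Y94.88
G1 X77.48 Y119.41
G1 X77.38 Y138.62
G1 X79.34 Y152.49
G0 X107.20 Y147.30
M4 S847
G1 X105.74 Y151.79 F1136
G1 X101.92 Y154.57
G1 X97.20 Y154.57
G1 X93.38 Y151.79
G1 X91.92 Y147.30
G1 X93.38 Y142.81
G1 X97.20 Y140.03
G1 X101.92 Y140.03
G1 X105.74 Y142.81
G1 X107.20 Y147.30
G0 X161.50 Y102.99
M4 S847
G1 X145.06 Y113.12 F1136
G1 X108.95 Y129.29
G1 X66.63 Y145.48
G1 X31.58 Y155.70
G1 X17.27 Y153.95
G0 X46.47 Y179.33
M4 S847
G1 X137.67 Y179.33 F1136
G1 X137.67 Y136.45
G1 X46.47 Y136.45
G1 X46.47 Y179.33
G0 X54.43 Y130.61
M4 S847
G1 X38.36 Y164.48 F1136
G1 X72.23 Y180.55
G1 X88.30 Y146.68
G1 X54.43 Y130.61
M5
G0 X0.00 Y0.00

viewBox `0 0 197.94 185.97` with mm width/height → 1 unit = 1 mm. Flip: y_m = 185.97 − y_svg.

**Shape 1** — `<path>` quadratic bezier, stroke `#000000` → cut (S847, F1136). Control points (SVG): P0=(90.09,156.14), P1=(71.88,61.50), P2=(79.34,33.48); sampled at t=k/5. Machine vertices: (90.09,29.83) → (83.83,65.02) → (79.63,94.88) → (77.48,119.41) → (77.38,138.62) → (79.34,152.49). Open path.

**Shape 2** — `<circle>` circle, stroke `#000000` → cut (S847, F1136). Machine vertices: (107.20,147.30) → (105.74,151.79) → (101.92,154.57) → (97.20,154.57) → (93.38,151.79) → (91.92,147.30) → (93.38,142.81) → (97.20,140.03) → (101.92,140.03) → (105.74,142.81) → (107.20,147.30). Closed: final G1 returns to the first vertex.

**Shape 3** — `<path>` cubic bezier, stroke `#000000` → cut (S847, F1136). Control points (SVG): P0=(161.50,82.98), P1=(157.99,74.45), P2=(16.34,15.79), P3=(17.27,32.02); sampled at t=k/5. Machine vertices: (161.50,102.99) → (145.06,113.12) → (108.95,129.29) → (66.63,145.48) → (31.58,155.70) → (17.27,153.95). Open path.

**Shape 4** — `<polygon>` rectangle, stroke `#000000` → cut (S847, F1136). Machine vertices: (46.47,179.33) → (137.67,179.33) → (137.67,136.45) → (46.47,136.45) → (46.47,179.33). Closed: final G1 returns to the first vertex.

**Shape 5** — `<polygon>` regular polygon, stroke `#000000` → cut (S847, F1136). Machine vertices: (54.43,130.61) → (38.36,164.48) → (72.23,180.55) → (88.30,146.68) → (54.43,130.61). Closed: final G1 returns to the first vertex.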